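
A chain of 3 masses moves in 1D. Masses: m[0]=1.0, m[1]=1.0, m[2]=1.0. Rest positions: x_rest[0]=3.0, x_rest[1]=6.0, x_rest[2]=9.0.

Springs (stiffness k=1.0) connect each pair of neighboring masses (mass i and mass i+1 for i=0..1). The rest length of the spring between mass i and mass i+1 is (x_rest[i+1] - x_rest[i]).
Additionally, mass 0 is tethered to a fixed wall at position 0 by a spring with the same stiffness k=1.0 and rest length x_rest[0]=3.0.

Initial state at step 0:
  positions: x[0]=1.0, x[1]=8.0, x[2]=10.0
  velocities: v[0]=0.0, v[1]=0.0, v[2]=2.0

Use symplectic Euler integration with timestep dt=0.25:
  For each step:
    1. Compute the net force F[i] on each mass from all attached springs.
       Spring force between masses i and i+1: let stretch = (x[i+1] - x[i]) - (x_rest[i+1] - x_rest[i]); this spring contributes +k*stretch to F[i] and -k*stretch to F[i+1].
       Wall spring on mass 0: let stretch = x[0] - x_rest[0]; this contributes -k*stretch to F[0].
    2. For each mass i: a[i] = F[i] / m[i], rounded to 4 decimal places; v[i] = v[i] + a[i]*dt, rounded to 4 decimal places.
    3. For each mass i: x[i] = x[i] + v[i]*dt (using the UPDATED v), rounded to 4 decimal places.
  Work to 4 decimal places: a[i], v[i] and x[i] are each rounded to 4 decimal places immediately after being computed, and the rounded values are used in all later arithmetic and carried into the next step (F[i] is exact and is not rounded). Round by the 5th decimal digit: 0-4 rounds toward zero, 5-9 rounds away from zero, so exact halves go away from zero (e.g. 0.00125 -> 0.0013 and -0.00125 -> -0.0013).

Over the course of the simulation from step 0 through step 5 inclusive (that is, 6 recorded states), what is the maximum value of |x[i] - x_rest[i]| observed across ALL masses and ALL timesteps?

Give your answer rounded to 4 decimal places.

Step 0: x=[1.0000 8.0000 10.0000] v=[0.0000 0.0000 2.0000]
Step 1: x=[1.3750 7.6875 10.5625] v=[1.5000 -1.2500 2.2500]
Step 2: x=[2.0586 7.1602 11.1328] v=[2.7344 -2.1094 2.2813]
Step 3: x=[2.9324 6.5623 11.6424] v=[3.4952 -2.3917 2.0382]
Step 4: x=[3.8498 6.0550 12.0220] v=[3.6696 -2.0292 1.5182]
Step 5: x=[4.6644 5.7828 12.2161] v=[3.2585 -1.0888 0.7765]
Max displacement = 3.2161

Answer: 3.2161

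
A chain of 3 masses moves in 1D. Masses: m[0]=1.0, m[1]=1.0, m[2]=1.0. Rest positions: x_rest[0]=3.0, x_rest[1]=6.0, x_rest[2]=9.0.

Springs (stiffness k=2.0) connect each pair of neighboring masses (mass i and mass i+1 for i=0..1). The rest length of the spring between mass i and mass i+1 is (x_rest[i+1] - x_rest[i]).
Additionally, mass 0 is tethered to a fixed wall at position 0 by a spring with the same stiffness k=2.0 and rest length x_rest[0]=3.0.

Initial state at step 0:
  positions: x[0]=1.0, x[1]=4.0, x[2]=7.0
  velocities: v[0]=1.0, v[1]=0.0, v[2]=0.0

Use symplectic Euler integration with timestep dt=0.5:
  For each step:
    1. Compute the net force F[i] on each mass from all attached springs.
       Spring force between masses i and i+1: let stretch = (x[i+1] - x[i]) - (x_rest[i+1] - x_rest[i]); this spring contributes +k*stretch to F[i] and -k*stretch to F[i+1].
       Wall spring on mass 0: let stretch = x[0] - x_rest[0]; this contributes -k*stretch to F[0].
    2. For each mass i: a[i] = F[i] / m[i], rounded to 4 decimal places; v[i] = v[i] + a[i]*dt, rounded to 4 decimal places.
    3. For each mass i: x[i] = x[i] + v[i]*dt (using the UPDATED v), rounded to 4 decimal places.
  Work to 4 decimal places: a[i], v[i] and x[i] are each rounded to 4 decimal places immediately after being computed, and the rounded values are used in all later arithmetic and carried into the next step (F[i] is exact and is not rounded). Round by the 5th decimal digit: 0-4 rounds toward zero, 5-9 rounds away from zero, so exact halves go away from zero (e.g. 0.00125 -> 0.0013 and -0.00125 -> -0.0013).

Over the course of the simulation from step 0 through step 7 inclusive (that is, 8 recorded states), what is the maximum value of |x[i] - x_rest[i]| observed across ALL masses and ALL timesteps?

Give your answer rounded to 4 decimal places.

Step 0: x=[1.0000 4.0000 7.0000] v=[1.0000 0.0000 0.0000]
Step 1: x=[2.5000 4.0000 7.0000] v=[3.0000 0.0000 0.0000]
Step 2: x=[3.5000 4.7500 7.0000] v=[2.0000 1.5000 0.0000]
Step 3: x=[3.3750 6.0000 7.3750] v=[-0.2500 2.5000 0.7500]
Step 4: x=[2.8750 6.6250 8.5625] v=[-1.0000 1.2500 2.3750]
Step 5: x=[2.8125 6.3438 10.2813] v=[-0.1250 -0.5625 3.4375]
Step 6: x=[3.1094 6.2657 11.5313] v=[0.5938 -0.1563 2.5000]
Step 7: x=[3.4298 7.2422 11.6485] v=[0.6407 1.9530 0.2344]
Max displacement = 2.6485

Answer: 2.6485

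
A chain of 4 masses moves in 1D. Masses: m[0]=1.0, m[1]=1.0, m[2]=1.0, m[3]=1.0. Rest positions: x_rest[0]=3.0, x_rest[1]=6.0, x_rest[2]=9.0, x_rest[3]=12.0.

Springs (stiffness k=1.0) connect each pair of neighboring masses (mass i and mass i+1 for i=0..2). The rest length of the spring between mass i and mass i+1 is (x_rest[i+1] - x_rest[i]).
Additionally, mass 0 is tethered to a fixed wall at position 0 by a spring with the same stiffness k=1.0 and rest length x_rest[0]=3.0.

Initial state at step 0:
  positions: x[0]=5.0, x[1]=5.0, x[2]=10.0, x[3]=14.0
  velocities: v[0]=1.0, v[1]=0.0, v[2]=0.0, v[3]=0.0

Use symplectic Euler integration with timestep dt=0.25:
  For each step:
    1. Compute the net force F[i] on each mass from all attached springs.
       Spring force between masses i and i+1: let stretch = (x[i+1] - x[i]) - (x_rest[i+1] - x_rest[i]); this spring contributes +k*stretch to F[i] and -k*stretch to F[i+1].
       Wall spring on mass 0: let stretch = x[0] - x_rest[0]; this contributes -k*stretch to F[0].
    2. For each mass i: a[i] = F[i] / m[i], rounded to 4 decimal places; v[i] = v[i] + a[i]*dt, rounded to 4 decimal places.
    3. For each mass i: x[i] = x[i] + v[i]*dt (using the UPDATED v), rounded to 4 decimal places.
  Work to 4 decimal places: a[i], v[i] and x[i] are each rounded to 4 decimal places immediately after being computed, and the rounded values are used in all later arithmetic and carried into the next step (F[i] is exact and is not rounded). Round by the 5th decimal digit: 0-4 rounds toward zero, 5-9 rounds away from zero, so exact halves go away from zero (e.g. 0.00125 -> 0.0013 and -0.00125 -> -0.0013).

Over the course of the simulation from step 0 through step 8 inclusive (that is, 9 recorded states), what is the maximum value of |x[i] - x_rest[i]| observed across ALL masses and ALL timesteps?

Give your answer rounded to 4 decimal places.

Step 0: x=[5.0000 5.0000 10.0000 14.0000] v=[1.0000 0.0000 0.0000 0.0000]
Step 1: x=[4.9375 5.3125 9.9375 13.9375] v=[-0.2500 1.2500 -0.2500 -0.2500]
Step 2: x=[4.5899 5.8906 9.8359 13.8125] v=[-1.3906 2.3125 -0.4063 -0.5000]
Step 3: x=[4.0367 6.6340 9.7363 13.6265] v=[-2.2129 2.9737 -0.3985 -0.7442]
Step 4: x=[3.3935 7.4090 9.6859 13.3848] v=[-2.5728 3.1000 -0.2015 -0.9668]
Step 5: x=[2.7892 8.0754 9.7244 13.0994] v=[-2.4173 2.6654 0.1540 -1.1415]
Step 6: x=[2.3409 8.5144 9.8708 12.7906] v=[-1.7931 1.7561 0.5855 -1.2353]
Step 7: x=[2.1322 8.6524 10.1149 12.4868] v=[-0.8350 0.5518 0.9764 -1.2153]
Step 8: x=[2.1977 8.4743 10.4159 12.2222] v=[0.2620 -0.7126 1.2038 -1.0583]
Max displacement = 2.6524

Answer: 2.6524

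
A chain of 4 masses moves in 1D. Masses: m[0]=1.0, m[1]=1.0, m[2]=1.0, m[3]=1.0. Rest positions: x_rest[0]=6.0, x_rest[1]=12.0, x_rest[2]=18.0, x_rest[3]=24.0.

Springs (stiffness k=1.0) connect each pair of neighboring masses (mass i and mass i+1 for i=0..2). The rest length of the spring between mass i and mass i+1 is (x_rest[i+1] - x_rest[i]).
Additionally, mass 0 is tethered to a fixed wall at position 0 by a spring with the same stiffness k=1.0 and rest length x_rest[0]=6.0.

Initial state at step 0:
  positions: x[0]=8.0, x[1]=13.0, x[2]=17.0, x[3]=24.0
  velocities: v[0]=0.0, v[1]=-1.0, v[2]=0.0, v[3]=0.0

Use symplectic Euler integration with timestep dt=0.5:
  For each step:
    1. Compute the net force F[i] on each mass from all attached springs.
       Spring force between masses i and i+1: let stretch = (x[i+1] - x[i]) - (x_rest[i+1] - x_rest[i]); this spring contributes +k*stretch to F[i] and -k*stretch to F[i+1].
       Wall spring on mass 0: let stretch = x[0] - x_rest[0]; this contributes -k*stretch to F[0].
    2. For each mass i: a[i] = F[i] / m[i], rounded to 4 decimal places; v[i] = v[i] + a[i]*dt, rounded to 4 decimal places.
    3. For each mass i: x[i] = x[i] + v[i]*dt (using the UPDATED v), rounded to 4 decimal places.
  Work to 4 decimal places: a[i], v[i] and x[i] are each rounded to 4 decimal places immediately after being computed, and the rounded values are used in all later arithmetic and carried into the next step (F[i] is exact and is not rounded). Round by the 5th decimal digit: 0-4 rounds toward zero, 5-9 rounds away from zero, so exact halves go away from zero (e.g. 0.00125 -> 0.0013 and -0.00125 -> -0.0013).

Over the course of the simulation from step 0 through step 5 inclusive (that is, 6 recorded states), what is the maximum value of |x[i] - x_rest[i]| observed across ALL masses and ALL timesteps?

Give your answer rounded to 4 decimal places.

Answer: 2.2617

Derivation:
Step 0: x=[8.0000 13.0000 17.0000 24.0000] v=[0.0000 -1.0000 0.0000 0.0000]
Step 1: x=[7.2500 12.2500 17.7500 23.7500] v=[-1.5000 -1.5000 1.5000 -0.5000]
Step 2: x=[5.9375 11.6250 18.6250 23.5000] v=[-2.6250 -1.2500 1.7500 -0.5000]
Step 3: x=[4.5625 11.3281 18.9688 23.5313] v=[-2.7500 -0.5938 0.6875 0.0625]
Step 4: x=[3.7383 11.2500 18.5430 23.9220] v=[-1.6485 -0.1563 -0.8516 0.7813]
Step 5: x=[3.8574 11.1172 17.6387 24.4679] v=[0.2382 -0.2657 -1.8086 1.0918]
Max displacement = 2.2617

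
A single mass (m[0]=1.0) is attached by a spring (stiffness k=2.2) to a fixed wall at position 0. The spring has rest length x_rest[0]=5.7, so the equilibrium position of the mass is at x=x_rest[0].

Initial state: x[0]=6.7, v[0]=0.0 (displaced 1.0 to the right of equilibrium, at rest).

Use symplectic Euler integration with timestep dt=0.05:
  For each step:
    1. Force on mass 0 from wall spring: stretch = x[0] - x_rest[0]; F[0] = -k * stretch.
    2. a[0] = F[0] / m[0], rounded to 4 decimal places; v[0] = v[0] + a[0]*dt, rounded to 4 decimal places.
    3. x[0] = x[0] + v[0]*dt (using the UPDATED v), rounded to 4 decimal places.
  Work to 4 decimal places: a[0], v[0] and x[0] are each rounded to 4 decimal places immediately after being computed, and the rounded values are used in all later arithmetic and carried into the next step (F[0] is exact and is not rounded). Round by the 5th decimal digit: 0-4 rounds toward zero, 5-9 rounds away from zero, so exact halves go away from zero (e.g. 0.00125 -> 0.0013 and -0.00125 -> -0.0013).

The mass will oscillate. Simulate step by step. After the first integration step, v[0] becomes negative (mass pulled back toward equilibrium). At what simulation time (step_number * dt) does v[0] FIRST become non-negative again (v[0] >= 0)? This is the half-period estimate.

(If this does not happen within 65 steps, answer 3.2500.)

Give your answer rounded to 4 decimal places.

Step 0: x=[6.7000] v=[0.0000]
Step 1: x=[6.6945] v=[-0.1100]
Step 2: x=[6.6835] v=[-0.2194]
Step 3: x=[6.6671] v=[-0.3276]
Step 4: x=[6.6454] v=[-0.4340]
Step 5: x=[6.6185] v=[-0.5380]
Step 6: x=[6.5866] v=[-0.6390]
Step 7: x=[6.5498] v=[-0.7365]
Step 8: x=[6.5083] v=[-0.8300]
Step 9: x=[6.4624] v=[-0.9189]
Step 10: x=[6.4123] v=[-1.0028]
Step 11: x=[6.3582] v=[-1.0812]
Step 12: x=[6.3005] v=[-1.1536]
Step 13: x=[6.2395] v=[-1.2197]
Step 14: x=[6.1756] v=[-1.2790]
Step 15: x=[6.1090] v=[-1.3313]
Step 16: x=[6.0402] v=[-1.3763]
Step 17: x=[5.9695] v=[-1.4137]
Step 18: x=[5.8973] v=[-1.4433]
Step 19: x=[5.8241] v=[-1.4650]
Step 20: x=[5.7502] v=[-1.4787]
Step 21: x=[5.6760] v=[-1.4842]
Step 22: x=[5.6019] v=[-1.4816]
Step 23: x=[5.5284] v=[-1.4708]
Step 24: x=[5.4558] v=[-1.4519]
Step 25: x=[5.3846] v=[-1.4250]
Step 26: x=[5.3151] v=[-1.3903]
Step 27: x=[5.2477] v=[-1.3480]
Step 28: x=[5.1828] v=[-1.2982]
Step 29: x=[5.1207] v=[-1.2413]
Step 30: x=[5.0618] v=[-1.1776]
Step 31: x=[5.0064] v=[-1.1074]
Step 32: x=[4.9548] v=[-1.0311]
Step 33: x=[4.9073] v=[-0.9491]
Step 34: x=[4.8642] v=[-0.8619]
Step 35: x=[4.8257] v=[-0.7700]
Step 36: x=[4.7920] v=[-0.6738]
Step 37: x=[4.7633] v=[-0.5739]
Step 38: x=[4.7398] v=[-0.4709]
Step 39: x=[4.7215] v=[-0.3653]
Step 40: x=[4.7086] v=[-0.2577]
Step 41: x=[4.7012] v=[-0.1486]
Step 42: x=[4.6993] v=[-0.0387]
Step 43: x=[4.7029] v=[0.0714]
First v>=0 after going negative at step 43, time=2.1500

Answer: 2.1500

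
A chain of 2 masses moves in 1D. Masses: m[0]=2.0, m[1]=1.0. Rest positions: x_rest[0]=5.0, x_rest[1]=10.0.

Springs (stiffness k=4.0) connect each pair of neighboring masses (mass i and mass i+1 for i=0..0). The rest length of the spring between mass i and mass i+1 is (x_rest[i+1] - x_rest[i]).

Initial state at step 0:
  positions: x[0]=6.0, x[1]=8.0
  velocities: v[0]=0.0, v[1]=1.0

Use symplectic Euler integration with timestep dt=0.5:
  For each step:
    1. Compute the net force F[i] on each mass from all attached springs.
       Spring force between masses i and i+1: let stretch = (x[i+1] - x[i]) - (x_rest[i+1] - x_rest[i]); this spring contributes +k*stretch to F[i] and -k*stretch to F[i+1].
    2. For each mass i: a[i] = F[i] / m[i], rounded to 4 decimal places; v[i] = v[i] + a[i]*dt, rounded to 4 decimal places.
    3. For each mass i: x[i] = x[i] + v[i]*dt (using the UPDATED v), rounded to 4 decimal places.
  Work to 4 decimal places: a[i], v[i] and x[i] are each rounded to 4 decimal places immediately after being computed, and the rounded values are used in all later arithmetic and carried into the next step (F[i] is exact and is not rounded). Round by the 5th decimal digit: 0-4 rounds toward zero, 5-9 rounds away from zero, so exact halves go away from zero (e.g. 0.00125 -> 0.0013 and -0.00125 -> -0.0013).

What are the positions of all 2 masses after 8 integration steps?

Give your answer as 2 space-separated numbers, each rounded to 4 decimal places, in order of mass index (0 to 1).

Step 0: x=[6.0000 8.0000] v=[0.0000 1.0000]
Step 1: x=[4.5000 11.5000] v=[-3.0000 7.0000]
Step 2: x=[4.0000 13.0000] v=[-1.0000 3.0000]
Step 3: x=[5.5000 10.5000] v=[3.0000 -5.0000]
Step 4: x=[7.0000 8.0000] v=[3.0000 -5.0000]
Step 5: x=[6.5000 9.5000] v=[-1.0000 3.0000]
Step 6: x=[5.0000 13.0000] v=[-3.0000 7.0000]
Step 7: x=[5.0000 13.5000] v=[0.0000 1.0000]
Step 8: x=[6.7500 10.5000] v=[3.5000 -6.0000]

Answer: 6.7500 10.5000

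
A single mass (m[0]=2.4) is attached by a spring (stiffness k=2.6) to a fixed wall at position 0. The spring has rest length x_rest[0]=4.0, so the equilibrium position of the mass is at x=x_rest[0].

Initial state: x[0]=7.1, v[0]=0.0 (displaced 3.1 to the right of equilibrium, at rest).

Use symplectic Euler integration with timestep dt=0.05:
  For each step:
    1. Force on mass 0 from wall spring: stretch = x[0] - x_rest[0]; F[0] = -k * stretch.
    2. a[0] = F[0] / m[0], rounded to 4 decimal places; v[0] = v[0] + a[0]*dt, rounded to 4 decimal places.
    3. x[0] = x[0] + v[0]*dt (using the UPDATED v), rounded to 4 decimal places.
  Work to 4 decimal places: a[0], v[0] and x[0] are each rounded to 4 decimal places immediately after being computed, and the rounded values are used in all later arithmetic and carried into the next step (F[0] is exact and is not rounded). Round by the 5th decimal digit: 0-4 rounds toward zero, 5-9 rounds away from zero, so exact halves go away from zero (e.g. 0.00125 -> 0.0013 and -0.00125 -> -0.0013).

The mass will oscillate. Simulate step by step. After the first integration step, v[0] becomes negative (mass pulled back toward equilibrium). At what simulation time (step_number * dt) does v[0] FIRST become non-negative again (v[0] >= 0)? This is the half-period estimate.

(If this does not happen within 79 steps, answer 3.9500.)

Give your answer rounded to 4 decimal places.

Step 0: x=[7.1000] v=[0.0000]
Step 1: x=[7.0916] v=[-0.1679]
Step 2: x=[7.0748] v=[-0.3354]
Step 3: x=[7.0497] v=[-0.5020]
Step 4: x=[7.0163] v=[-0.6672]
Step 5: x=[6.9748] v=[-0.8306]
Step 6: x=[6.9252] v=[-0.9917]
Step 7: x=[6.8677] v=[-1.1502]
Step 8: x=[6.8024] v=[-1.3055]
Step 9: x=[6.7295] v=[-1.4573]
Step 10: x=[6.6492] v=[-1.6052]
Step 11: x=[6.5618] v=[-1.7487]
Step 12: x=[6.4674] v=[-1.8875]
Step 13: x=[6.3663] v=[-2.0212]
Step 14: x=[6.2588] v=[-2.1494]
Step 15: x=[6.1452] v=[-2.2718]
Step 16: x=[6.0258] v=[-2.3880]
Step 17: x=[5.9009] v=[-2.4977]
Step 18: x=[5.7709] v=[-2.6007]
Step 19: x=[5.6361] v=[-2.6966]
Step 20: x=[5.4968] v=[-2.7852]
Step 21: x=[5.3535] v=[-2.8663]
Step 22: x=[5.2065] v=[-2.9396]
Step 23: x=[5.0563] v=[-3.0050]
Step 24: x=[4.9032] v=[-3.0622]
Step 25: x=[4.7476] v=[-3.1111]
Step 26: x=[4.5900] v=[-3.1516]
Step 27: x=[4.4308] v=[-3.1836]
Step 28: x=[4.2705] v=[-3.2069]
Step 29: x=[4.1094] v=[-3.2216]
Step 30: x=[3.9480] v=[-3.2275]
Step 31: x=[3.7868] v=[-3.2247]
Step 32: x=[3.6261] v=[-3.2132]
Step 33: x=[3.4665] v=[-3.1929]
Step 34: x=[3.3083] v=[-3.1640]
Step 35: x=[3.1520] v=[-3.1265]
Step 36: x=[2.9980] v=[-3.0806]
Step 37: x=[2.8467] v=[-3.0263]
Step 38: x=[2.6985] v=[-2.9638]
Step 39: x=[2.5538] v=[-2.8933]
Step 40: x=[2.4131] v=[-2.8150]
Step 41: x=[2.2767] v=[-2.7290]
Step 42: x=[2.1449] v=[-2.6357]
Step 43: x=[2.0181] v=[-2.5352]
Step 44: x=[1.8967] v=[-2.4278]
Step 45: x=[1.7810] v=[-2.3139]
Step 46: x=[1.6713] v=[-2.1937]
Step 47: x=[1.5679] v=[-2.0676]
Step 48: x=[1.4711] v=[-1.9359]
Step 49: x=[1.3812] v=[-1.7989]
Step 50: x=[1.2983] v=[-1.6571]
Step 51: x=[1.2228] v=[-1.5108]
Step 52: x=[1.1548] v=[-1.3604]
Step 53: x=[1.0945] v=[-1.2063]
Step 54: x=[1.0421] v=[-1.0489]
Step 55: x=[0.9977] v=[-0.8887]
Step 56: x=[0.9614] v=[-0.7261]
Step 57: x=[0.9333] v=[-0.5615]
Step 58: x=[0.9135] v=[-0.3954]
Step 59: x=[0.9021] v=[-0.2282]
Step 60: x=[0.8991] v=[-0.0604]
Step 61: x=[0.9045] v=[0.1076]
First v>=0 after going negative at step 61, time=3.0500

Answer: 3.0500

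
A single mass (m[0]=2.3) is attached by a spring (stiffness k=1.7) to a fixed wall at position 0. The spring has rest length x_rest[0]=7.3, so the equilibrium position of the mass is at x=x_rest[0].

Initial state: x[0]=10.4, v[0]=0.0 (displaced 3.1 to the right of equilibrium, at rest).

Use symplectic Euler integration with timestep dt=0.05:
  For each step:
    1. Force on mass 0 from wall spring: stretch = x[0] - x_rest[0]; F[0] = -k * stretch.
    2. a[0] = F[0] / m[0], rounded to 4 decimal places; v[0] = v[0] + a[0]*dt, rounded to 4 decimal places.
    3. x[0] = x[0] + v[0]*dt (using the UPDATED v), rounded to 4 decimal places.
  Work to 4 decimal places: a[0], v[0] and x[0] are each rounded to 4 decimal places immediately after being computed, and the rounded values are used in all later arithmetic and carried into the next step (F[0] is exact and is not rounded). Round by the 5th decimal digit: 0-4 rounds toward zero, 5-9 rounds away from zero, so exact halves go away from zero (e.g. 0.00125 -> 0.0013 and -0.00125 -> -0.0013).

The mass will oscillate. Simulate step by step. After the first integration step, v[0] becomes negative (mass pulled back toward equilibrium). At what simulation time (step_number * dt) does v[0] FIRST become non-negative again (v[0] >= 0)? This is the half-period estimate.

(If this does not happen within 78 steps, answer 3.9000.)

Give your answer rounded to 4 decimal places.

Step 0: x=[10.4000] v=[0.0000]
Step 1: x=[10.3943] v=[-0.1146]
Step 2: x=[10.3829] v=[-0.2290]
Step 3: x=[10.3658] v=[-0.3429]
Step 4: x=[10.3430] v=[-0.4562]
Step 5: x=[10.3146] v=[-0.5687]
Step 6: x=[10.2806] v=[-0.6801]
Step 7: x=[10.2411] v=[-0.7903]
Step 8: x=[10.1962] v=[-0.8990]
Step 9: x=[10.1459] v=[-1.0060]
Step 10: x=[10.0903] v=[-1.1112]
Step 11: x=[10.0296] v=[-1.2143]
Step 12: x=[9.9638] v=[-1.3152]
Step 13: x=[9.8931] v=[-1.4136]
Step 14: x=[9.8176] v=[-1.5094]
Step 15: x=[9.7375] v=[-1.6024]
Step 16: x=[9.6529] v=[-1.6925]
Step 17: x=[9.5639] v=[-1.7795]
Step 18: x=[9.4707] v=[-1.8632]
Step 19: x=[9.3735] v=[-1.9434]
Step 20: x=[9.2725] v=[-2.0200]
Step 21: x=[9.1679] v=[-2.0929]
Step 22: x=[9.0598] v=[-2.1619]
Step 23: x=[8.9485] v=[-2.2269]
Step 24: x=[8.8341] v=[-2.2878]
Step 25: x=[8.7169] v=[-2.3445]
Step 26: x=[8.5971] v=[-2.3969]
Step 27: x=[8.4749] v=[-2.4448]
Step 28: x=[8.3505] v=[-2.4882]
Step 29: x=[8.2242] v=[-2.5270]
Step 30: x=[8.0961] v=[-2.5612]
Step 31: x=[7.9666] v=[-2.5906]
Step 32: x=[7.8358] v=[-2.6152]
Step 33: x=[7.7041] v=[-2.6350]
Step 34: x=[7.5716] v=[-2.6499]
Step 35: x=[7.4386] v=[-2.6599]
Step 36: x=[7.3054] v=[-2.6650]
Step 37: x=[7.1721] v=[-2.6652]
Step 38: x=[7.0391] v=[-2.6605]
Step 39: x=[6.9066] v=[-2.6509]
Step 40: x=[6.7748] v=[-2.6364]
Step 41: x=[6.6440] v=[-2.6170]
Step 42: x=[6.5144] v=[-2.5928]
Step 43: x=[6.3862] v=[-2.5638]
Step 44: x=[6.2597] v=[-2.5300]
Step 45: x=[6.1351] v=[-2.4916]
Step 46: x=[6.0127] v=[-2.4486]
Step 47: x=[5.8927] v=[-2.4010]
Step 48: x=[5.7753] v=[-2.3490]
Step 49: x=[5.6607] v=[-2.2927]
Step 50: x=[5.5491] v=[-2.2321]
Step 51: x=[5.4407] v=[-2.1674]
Step 52: x=[5.3358] v=[-2.0987]
Step 53: x=[5.2345] v=[-2.0261]
Step 54: x=[5.1370] v=[-1.9498]
Step 55: x=[5.0435] v=[-1.8699]
Step 56: x=[4.9542] v=[-1.7865]
Step 57: x=[4.8692] v=[-1.6998]
Step 58: x=[4.7887] v=[-1.6100]
Step 59: x=[4.7128] v=[-1.5172]
Step 60: x=[4.6417] v=[-1.4216]
Step 61: x=[4.5755] v=[-1.3234]
Step 62: x=[4.5144] v=[-1.2227]
Step 63: x=[4.4584] v=[-1.1198]
Step 64: x=[4.4077] v=[-1.0148]
Step 65: x=[4.3623] v=[-0.9079]
Step 66: x=[4.3223] v=[-0.7993]
Step 67: x=[4.2878] v=[-0.6893]
Step 68: x=[4.2589] v=[-0.5780]
Step 69: x=[4.2356] v=[-0.4656]
Step 70: x=[4.2180] v=[-0.3524]
Step 71: x=[4.2061] v=[-0.2385]
Step 72: x=[4.1999] v=[-0.1242]
Step 73: x=[4.1994] v=[-0.0096]
Step 74: x=[4.2047] v=[0.1050]
First v>=0 after going negative at step 74, time=3.7000

Answer: 3.7000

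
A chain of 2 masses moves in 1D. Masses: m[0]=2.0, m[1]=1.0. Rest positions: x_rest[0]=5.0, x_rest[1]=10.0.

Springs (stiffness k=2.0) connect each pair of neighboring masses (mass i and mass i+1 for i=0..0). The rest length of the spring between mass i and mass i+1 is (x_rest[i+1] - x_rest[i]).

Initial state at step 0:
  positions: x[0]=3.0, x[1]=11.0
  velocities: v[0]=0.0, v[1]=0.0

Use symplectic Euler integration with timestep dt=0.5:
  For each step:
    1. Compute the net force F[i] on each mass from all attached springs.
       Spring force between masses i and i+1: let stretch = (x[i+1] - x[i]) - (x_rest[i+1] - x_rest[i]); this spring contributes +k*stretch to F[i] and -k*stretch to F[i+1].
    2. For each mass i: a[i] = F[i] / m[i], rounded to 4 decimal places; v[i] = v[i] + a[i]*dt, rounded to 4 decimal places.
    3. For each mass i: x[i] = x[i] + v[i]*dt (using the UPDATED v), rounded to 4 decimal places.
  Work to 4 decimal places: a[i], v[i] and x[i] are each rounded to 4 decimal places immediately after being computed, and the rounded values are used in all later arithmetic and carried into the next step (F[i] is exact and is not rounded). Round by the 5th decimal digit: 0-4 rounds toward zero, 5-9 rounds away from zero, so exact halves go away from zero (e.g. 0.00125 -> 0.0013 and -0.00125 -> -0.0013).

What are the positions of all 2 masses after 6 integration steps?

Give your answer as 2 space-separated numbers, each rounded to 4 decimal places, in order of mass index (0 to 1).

Answer: 3.0066 10.9869

Derivation:
Step 0: x=[3.0000 11.0000] v=[0.0000 0.0000]
Step 1: x=[3.7500 9.5000] v=[1.5000 -3.0000]
Step 2: x=[4.6875 7.6250] v=[1.8750 -3.7500]
Step 3: x=[5.1094 6.7813] v=[0.8438 -1.6875]
Step 4: x=[4.6993 7.6016] v=[-0.8203 1.6406]
Step 5: x=[3.7647 9.4708] v=[-1.8692 3.7383]
Step 6: x=[3.0066 10.9869] v=[-1.5162 3.0322]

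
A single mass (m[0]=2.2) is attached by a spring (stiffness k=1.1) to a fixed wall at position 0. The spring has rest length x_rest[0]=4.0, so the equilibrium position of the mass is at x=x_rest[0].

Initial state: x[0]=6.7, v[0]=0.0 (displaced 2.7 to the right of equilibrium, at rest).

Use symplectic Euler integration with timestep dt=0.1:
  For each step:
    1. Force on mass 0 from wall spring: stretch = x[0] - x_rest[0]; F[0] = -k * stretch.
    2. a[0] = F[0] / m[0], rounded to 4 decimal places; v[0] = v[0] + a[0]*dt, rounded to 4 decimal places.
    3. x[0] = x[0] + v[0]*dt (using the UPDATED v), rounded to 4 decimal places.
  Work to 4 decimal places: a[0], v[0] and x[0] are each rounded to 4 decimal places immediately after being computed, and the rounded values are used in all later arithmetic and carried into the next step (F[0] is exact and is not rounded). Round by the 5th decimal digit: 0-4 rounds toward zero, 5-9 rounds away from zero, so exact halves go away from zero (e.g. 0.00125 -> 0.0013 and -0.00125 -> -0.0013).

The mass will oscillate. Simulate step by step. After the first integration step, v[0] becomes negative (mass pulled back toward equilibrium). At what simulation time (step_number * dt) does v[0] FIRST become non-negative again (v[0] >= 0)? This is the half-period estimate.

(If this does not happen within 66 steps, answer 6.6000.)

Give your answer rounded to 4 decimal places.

Answer: 4.5000

Derivation:
Step 0: x=[6.7000] v=[0.0000]
Step 1: x=[6.6865] v=[-0.1350]
Step 2: x=[6.6596] v=[-0.2693]
Step 3: x=[6.6194] v=[-0.4023]
Step 4: x=[6.5661] v=[-0.5333]
Step 5: x=[6.4999] v=[-0.6616]
Step 6: x=[6.4212] v=[-0.7866]
Step 7: x=[6.3304] v=[-0.9077]
Step 8: x=[6.2280] v=[-1.0242]
Step 9: x=[6.1144] v=[-1.1356]
Step 10: x=[5.9903] v=[-1.2413]
Step 11: x=[5.8562] v=[-1.3408]
Step 12: x=[5.7128] v=[-1.4336]
Step 13: x=[5.5609] v=[-1.5192]
Step 14: x=[5.4012] v=[-1.5973]
Step 15: x=[5.2345] v=[-1.6674]
Step 16: x=[5.0616] v=[-1.7291]
Step 17: x=[4.8834] v=[-1.7822]
Step 18: x=[4.7008] v=[-1.8264]
Step 19: x=[4.5147] v=[-1.8614]
Step 20: x=[4.3260] v=[-1.8871]
Step 21: x=[4.1357] v=[-1.9034]
Step 22: x=[3.9447] v=[-1.9102]
Step 23: x=[3.7540] v=[-1.9074]
Step 24: x=[3.5645] v=[-1.8951]
Step 25: x=[3.3772] v=[-1.8733]
Step 26: x=[3.1930] v=[-1.8422]
Step 27: x=[3.0128] v=[-1.8019]
Step 28: x=[2.8376] v=[-1.7525]
Step 29: x=[2.6682] v=[-1.6944]
Step 30: x=[2.5054] v=[-1.6278]
Step 31: x=[2.3501] v=[-1.5531]
Step 32: x=[2.2030] v=[-1.4706]
Step 33: x=[2.0649] v=[-1.3808]
Step 34: x=[1.9365] v=[-1.2840]
Step 35: x=[1.8184] v=[-1.1808]
Step 36: x=[1.7112] v=[-1.0717]
Step 37: x=[1.6155] v=[-0.9573]
Step 38: x=[1.5317] v=[-0.8381]
Step 39: x=[1.4602] v=[-0.7147]
Step 40: x=[1.4014] v=[-0.5877]
Step 41: x=[1.3556] v=[-0.4578]
Step 42: x=[1.3230] v=[-0.3256]
Step 43: x=[1.3038] v=[-0.1918]
Step 44: x=[1.2981] v=[-0.0570]
Step 45: x=[1.3059] v=[0.0781]
First v>=0 after going negative at step 45, time=4.5000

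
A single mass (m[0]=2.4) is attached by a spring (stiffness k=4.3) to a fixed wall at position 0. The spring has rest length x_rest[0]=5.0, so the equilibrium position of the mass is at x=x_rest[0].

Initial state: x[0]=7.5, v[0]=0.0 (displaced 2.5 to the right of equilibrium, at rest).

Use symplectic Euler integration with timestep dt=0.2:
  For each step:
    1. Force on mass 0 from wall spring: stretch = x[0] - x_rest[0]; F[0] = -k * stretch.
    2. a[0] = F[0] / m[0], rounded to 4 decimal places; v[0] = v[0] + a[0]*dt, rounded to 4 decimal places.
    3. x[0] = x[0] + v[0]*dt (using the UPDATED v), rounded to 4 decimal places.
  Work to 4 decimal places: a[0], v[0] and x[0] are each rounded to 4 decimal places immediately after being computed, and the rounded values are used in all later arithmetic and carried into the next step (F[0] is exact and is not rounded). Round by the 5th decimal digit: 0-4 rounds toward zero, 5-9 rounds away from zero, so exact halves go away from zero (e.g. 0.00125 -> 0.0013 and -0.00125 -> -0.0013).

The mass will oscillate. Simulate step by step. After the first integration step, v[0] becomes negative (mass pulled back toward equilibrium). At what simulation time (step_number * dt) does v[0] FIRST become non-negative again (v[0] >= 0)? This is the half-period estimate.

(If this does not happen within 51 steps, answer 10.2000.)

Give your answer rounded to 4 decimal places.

Step 0: x=[7.5000] v=[0.0000]
Step 1: x=[7.3208] v=[-0.8958]
Step 2: x=[6.9753] v=[-1.7274]
Step 3: x=[6.4883] v=[-2.4352]
Step 4: x=[5.8946] v=[-2.9685]
Step 5: x=[5.2368] v=[-3.2891]
Step 6: x=[4.5620] v=[-3.3740]
Step 7: x=[3.9186] v=[-3.2170]
Step 8: x=[3.3527] v=[-2.8295]
Step 9: x=[2.9049] v=[-2.2392]
Step 10: x=[2.6072] v=[-1.4885]
Step 11: x=[2.4810] v=[-0.6311]
Step 12: x=[2.5353] v=[0.2715]
First v>=0 after going negative at step 12, time=2.4000

Answer: 2.4000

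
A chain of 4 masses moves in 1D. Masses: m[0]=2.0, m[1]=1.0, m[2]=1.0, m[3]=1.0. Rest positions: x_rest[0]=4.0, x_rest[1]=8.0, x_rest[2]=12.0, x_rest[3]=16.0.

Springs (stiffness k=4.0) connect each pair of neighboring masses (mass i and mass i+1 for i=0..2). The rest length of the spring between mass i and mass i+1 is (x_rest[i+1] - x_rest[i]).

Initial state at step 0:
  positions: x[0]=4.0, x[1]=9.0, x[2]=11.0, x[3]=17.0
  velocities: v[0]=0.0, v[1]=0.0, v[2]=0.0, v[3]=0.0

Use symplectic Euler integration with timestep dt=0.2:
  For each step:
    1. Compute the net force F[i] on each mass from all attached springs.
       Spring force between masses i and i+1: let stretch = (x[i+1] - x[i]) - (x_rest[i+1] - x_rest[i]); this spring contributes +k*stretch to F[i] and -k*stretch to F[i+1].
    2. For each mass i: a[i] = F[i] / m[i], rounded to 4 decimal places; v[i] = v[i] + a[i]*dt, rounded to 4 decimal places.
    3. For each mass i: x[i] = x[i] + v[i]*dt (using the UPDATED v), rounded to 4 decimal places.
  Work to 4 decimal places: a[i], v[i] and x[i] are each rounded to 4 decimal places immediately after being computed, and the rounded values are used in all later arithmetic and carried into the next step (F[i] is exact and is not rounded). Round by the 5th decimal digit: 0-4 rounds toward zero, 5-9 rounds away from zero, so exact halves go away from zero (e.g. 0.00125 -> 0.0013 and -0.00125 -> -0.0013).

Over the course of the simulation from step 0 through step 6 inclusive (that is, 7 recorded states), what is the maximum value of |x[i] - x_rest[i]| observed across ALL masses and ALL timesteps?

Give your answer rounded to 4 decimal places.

Answer: 1.5350

Derivation:
Step 0: x=[4.0000 9.0000 11.0000 17.0000] v=[0.0000 0.0000 0.0000 0.0000]
Step 1: x=[4.0800 8.5200 11.6400 16.6800] v=[0.4000 -2.4000 3.2000 -1.6000]
Step 2: x=[4.1952 7.8288 12.5872 16.1936] v=[0.5760 -3.4560 4.7360 -2.4320]
Step 3: x=[4.2811 7.3176 13.3501 15.7702] v=[0.4294 -2.5562 3.8144 -2.1171]
Step 4: x=[4.2899 7.2857 13.5350 15.5996] v=[0.0440 -0.1594 0.9245 -0.8532]
Step 5: x=[4.2184 7.7744 13.0503 15.7386] v=[-0.3577 2.4434 -2.4233 0.6951]
Step 6: x=[4.1113 8.5383 12.1516 16.0875] v=[-0.5353 3.8193 -4.4934 1.7445]
Max displacement = 1.5350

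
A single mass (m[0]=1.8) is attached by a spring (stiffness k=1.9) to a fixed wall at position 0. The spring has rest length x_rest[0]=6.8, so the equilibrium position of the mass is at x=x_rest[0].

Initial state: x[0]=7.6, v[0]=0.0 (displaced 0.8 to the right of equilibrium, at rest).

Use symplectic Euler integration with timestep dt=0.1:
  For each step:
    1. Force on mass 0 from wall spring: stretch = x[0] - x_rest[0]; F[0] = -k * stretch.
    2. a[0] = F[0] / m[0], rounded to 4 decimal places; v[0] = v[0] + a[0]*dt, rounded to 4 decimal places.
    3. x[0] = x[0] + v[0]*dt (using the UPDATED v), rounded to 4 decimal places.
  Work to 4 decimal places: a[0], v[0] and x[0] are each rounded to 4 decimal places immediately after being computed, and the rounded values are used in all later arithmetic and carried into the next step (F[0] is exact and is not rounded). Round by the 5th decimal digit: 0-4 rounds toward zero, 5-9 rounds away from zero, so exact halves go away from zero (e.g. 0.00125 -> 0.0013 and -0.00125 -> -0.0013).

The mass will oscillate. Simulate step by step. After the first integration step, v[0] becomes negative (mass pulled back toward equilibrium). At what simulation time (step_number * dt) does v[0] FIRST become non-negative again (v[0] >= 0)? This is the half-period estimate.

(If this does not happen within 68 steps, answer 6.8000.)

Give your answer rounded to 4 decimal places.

Step 0: x=[7.6000] v=[0.0000]
Step 1: x=[7.5916] v=[-0.0844]
Step 2: x=[7.5748] v=[-0.1680]
Step 3: x=[7.5498] v=[-0.2498]
Step 4: x=[7.5169] v=[-0.3290]
Step 5: x=[7.4764] v=[-0.4047]
Step 6: x=[7.4288] v=[-0.4761]
Step 7: x=[7.3746] v=[-0.5425]
Step 8: x=[7.3143] v=[-0.6032]
Step 9: x=[7.2486] v=[-0.6575]
Step 10: x=[7.1781] v=[-0.7049]
Step 11: x=[7.1036] v=[-0.7448]
Step 12: x=[7.0259] v=[-0.7769]
Step 13: x=[6.9458] v=[-0.8008]
Step 14: x=[6.8642] v=[-0.8162]
Step 15: x=[6.7819] v=[-0.8230]
Step 16: x=[6.6998] v=[-0.8211]
Step 17: x=[6.6188] v=[-0.8105]
Step 18: x=[6.5397] v=[-0.7914]
Step 19: x=[6.4633] v=[-0.7639]
Step 20: x=[6.3905] v=[-0.7284]
Step 21: x=[6.3220] v=[-0.6852]
Step 22: x=[6.2585] v=[-0.6347]
Step 23: x=[6.2008] v=[-0.5775]
Step 24: x=[6.1494] v=[-0.5143]
Step 25: x=[6.1048] v=[-0.4456]
Step 26: x=[6.0676] v=[-0.3722]
Step 27: x=[6.0381] v=[-0.2949]
Step 28: x=[6.0167] v=[-0.2145]
Step 29: x=[6.0035] v=[-0.1318]
Step 30: x=[5.9987] v=[-0.0477]
Step 31: x=[6.0024] v=[0.0369]
First v>=0 after going negative at step 31, time=3.1000

Answer: 3.1000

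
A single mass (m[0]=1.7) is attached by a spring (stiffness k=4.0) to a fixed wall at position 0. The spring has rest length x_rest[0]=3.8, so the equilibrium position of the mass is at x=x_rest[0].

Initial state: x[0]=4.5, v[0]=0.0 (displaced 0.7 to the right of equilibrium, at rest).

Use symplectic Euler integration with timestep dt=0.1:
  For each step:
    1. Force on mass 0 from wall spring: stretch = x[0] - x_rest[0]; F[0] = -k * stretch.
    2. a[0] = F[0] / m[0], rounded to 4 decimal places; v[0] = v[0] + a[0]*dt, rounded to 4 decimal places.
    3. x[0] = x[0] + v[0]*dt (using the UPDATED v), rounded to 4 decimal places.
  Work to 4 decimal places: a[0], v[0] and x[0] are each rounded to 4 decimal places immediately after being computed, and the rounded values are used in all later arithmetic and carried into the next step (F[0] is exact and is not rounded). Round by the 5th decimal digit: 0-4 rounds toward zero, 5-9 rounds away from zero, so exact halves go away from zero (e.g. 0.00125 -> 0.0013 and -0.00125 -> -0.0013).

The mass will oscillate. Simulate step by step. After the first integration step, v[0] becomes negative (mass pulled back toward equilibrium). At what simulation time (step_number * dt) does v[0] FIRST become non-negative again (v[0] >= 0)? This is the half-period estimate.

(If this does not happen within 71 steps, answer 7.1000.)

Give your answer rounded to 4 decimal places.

Step 0: x=[4.5000] v=[0.0000]
Step 1: x=[4.4835] v=[-0.1647]
Step 2: x=[4.4510] v=[-0.3255]
Step 3: x=[4.4031] v=[-0.4787]
Step 4: x=[4.3410] v=[-0.6206]
Step 5: x=[4.2662] v=[-0.7479]
Step 6: x=[4.1804] v=[-0.8576]
Step 7: x=[4.0857] v=[-0.9471]
Step 8: x=[3.9843] v=[-1.0143]
Step 9: x=[3.8785] v=[-1.0577]
Step 10: x=[3.7709] v=[-1.0762]
Step 11: x=[3.6640] v=[-1.0694]
Step 12: x=[3.5603] v=[-1.0374]
Step 13: x=[3.4622] v=[-0.9810]
Step 14: x=[3.3721] v=[-0.9015]
Step 15: x=[3.2920] v=[-0.8008]
Step 16: x=[3.2239] v=[-0.6813]
Step 17: x=[3.1693] v=[-0.5458]
Step 18: x=[3.1296] v=[-0.3974]
Step 19: x=[3.1056] v=[-0.2397]
Step 20: x=[3.0980] v=[-0.0763]
Step 21: x=[3.1069] v=[0.0889]
First v>=0 after going negative at step 21, time=2.1000

Answer: 2.1000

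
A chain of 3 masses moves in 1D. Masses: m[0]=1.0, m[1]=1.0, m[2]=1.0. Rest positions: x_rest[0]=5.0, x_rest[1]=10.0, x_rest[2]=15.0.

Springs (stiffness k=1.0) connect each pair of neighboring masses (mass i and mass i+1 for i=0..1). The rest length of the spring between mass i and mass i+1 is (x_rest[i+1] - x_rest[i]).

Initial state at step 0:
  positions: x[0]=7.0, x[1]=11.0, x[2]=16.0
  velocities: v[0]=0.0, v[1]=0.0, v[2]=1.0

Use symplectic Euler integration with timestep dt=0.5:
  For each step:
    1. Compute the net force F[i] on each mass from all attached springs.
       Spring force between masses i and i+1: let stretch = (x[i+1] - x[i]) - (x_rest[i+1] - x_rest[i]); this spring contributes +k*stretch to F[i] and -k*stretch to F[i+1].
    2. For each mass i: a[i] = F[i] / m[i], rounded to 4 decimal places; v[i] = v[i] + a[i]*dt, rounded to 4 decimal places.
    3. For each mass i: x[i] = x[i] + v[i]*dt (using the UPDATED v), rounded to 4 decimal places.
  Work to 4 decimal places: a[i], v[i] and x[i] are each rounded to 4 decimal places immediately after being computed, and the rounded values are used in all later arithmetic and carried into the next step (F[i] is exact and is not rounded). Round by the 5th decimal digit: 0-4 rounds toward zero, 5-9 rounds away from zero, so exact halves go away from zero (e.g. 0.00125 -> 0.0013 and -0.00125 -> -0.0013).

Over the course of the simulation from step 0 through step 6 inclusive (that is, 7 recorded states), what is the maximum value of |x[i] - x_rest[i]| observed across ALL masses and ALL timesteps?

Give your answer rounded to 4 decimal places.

Answer: 2.9824

Derivation:
Step 0: x=[7.0000 11.0000 16.0000] v=[0.0000 0.0000 1.0000]
Step 1: x=[6.7500 11.2500 16.5000] v=[-0.5000 0.5000 1.0000]
Step 2: x=[6.3750 11.6875 16.9375] v=[-0.7500 0.8750 0.8750]
Step 3: x=[6.0781 12.1094 17.3125] v=[-0.5938 0.8438 0.7500]
Step 4: x=[6.0390 12.3243 17.6368] v=[-0.0782 0.4297 0.6485]
Step 5: x=[6.3213 12.2960 17.8830] v=[0.5645 -0.0567 0.4923]
Step 6: x=[6.8473 12.1707 17.9824] v=[1.0519 -0.2506 0.1988]
Max displacement = 2.9824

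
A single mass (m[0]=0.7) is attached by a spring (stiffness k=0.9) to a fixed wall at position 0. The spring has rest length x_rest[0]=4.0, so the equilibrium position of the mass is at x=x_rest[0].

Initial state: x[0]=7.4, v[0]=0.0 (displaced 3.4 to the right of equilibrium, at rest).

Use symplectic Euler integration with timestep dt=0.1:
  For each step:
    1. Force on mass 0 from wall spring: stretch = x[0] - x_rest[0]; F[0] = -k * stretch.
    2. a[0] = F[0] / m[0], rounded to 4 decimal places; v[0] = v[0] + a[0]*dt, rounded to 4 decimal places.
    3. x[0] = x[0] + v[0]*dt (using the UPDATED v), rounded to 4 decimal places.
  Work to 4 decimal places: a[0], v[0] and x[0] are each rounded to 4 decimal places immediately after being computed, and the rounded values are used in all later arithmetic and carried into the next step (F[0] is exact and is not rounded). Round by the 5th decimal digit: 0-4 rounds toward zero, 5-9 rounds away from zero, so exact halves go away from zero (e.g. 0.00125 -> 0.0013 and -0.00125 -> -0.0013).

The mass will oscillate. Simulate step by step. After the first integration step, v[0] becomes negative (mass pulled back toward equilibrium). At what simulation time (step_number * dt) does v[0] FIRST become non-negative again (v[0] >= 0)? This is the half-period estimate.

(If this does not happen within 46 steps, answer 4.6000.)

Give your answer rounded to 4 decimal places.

Answer: 2.8000

Derivation:
Step 0: x=[7.4000] v=[0.0000]
Step 1: x=[7.3563] v=[-0.4371]
Step 2: x=[7.2694] v=[-0.8686]
Step 3: x=[7.1405] v=[-1.2890]
Step 4: x=[6.9712] v=[-1.6928]
Step 5: x=[6.7637] v=[-2.0748]
Step 6: x=[6.5207] v=[-2.4301]
Step 7: x=[6.2453] v=[-2.7542]
Step 8: x=[5.9410] v=[-3.0429]
Step 9: x=[5.6118] v=[-3.2925]
Step 10: x=[5.2618] v=[-3.4997]
Step 11: x=[4.8956] v=[-3.6619]
Step 12: x=[4.5179] v=[-3.7771]
Step 13: x=[4.1335] v=[-3.8437]
Step 14: x=[3.7474] v=[-3.8609]
Step 15: x=[3.3646] v=[-3.8284]
Step 16: x=[2.9899] v=[-3.7467]
Step 17: x=[2.6282] v=[-3.6168]
Step 18: x=[2.2842] v=[-3.4404]
Step 19: x=[1.9622] v=[-3.2198]
Step 20: x=[1.6664] v=[-2.9578]
Step 21: x=[1.4006] v=[-2.6578]
Step 22: x=[1.1682] v=[-2.3236]
Step 23: x=[0.9723] v=[-1.9595]
Step 24: x=[0.8153] v=[-1.5702]
Step 25: x=[0.6992] v=[-1.1607]
Step 26: x=[0.6256] v=[-0.7363]
Step 27: x=[0.5954] v=[-0.3025]
Step 28: x=[0.6089] v=[0.1352]
First v>=0 after going negative at step 28, time=2.8000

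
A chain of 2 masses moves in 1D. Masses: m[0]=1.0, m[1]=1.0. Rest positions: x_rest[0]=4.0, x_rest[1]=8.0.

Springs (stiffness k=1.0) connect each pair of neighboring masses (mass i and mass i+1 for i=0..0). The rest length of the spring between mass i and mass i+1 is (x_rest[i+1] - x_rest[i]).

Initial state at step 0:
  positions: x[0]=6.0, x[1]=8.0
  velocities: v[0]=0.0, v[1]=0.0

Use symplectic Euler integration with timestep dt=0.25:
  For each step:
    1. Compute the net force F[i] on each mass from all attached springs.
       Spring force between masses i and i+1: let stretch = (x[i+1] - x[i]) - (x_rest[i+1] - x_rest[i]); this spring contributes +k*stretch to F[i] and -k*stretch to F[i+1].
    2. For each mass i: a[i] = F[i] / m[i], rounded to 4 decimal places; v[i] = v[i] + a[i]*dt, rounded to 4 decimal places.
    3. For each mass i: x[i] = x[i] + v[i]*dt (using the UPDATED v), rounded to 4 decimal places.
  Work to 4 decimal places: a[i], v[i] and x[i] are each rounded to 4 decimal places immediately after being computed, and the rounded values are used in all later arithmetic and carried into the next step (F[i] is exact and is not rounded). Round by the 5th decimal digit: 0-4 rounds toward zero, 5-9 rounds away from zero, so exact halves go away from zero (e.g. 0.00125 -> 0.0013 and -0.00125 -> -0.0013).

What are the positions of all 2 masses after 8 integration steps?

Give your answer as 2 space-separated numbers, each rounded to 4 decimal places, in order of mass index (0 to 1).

Step 0: x=[6.0000 8.0000] v=[0.0000 0.0000]
Step 1: x=[5.8750 8.1250] v=[-0.5000 0.5000]
Step 2: x=[5.6406 8.3594] v=[-0.9375 0.9375]
Step 3: x=[5.3262 8.6739] v=[-1.2578 1.2578]
Step 4: x=[4.9710 9.0291] v=[-1.4209 1.4209]
Step 5: x=[4.6194 9.3807] v=[-1.4064 1.4064]
Step 6: x=[4.3154 9.6847] v=[-1.2161 1.2161]
Step 7: x=[4.0970 9.9032] v=[-0.8738 0.8738]
Step 8: x=[3.9914 10.0088] v=[-0.4223 0.4223]

Answer: 3.9914 10.0088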